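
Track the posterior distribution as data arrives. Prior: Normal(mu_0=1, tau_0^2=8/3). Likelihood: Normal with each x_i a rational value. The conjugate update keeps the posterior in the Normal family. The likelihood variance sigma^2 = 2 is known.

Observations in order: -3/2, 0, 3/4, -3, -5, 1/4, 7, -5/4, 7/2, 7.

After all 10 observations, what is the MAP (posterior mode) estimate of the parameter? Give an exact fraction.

34/43

obs 1: x=-3/2 → posterior Normal(-3/7, 8/7)
obs 2: x=0 → posterior Normal(-3/11, 8/11)
obs 3: x=3/4 → posterior Normal(0, 8/15)
obs 4: x=-3 → posterior Normal(-12/19, 8/19)
obs 5: x=-5 → posterior Normal(-32/23, 8/23)
obs 6: x=1/4 → posterior Normal(-31/27, 8/27)
obs 7: x=7 → posterior Normal(-3/31, 8/31)
obs 8: x=-5/4 → posterior Normal(-8/35, 8/35)
obs 9: x=7/2 → posterior Normal(2/13, 8/39)
obs 10: x=7 → posterior Normal(34/43, 8/43)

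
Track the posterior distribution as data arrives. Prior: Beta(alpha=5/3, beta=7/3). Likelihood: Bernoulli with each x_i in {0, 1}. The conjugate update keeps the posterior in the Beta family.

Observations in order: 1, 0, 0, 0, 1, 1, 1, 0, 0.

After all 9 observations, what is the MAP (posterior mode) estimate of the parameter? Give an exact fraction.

14/33

obs 1: x=1 → posterior Beta(8/3, 7/3)
obs 2: x=0 → posterior Beta(8/3, 10/3)
obs 3: x=0 → posterior Beta(8/3, 13/3)
obs 4: x=0 → posterior Beta(8/3, 16/3)
obs 5: x=1 → posterior Beta(11/3, 16/3)
obs 6: x=1 → posterior Beta(14/3, 16/3)
obs 7: x=1 → posterior Beta(17/3, 16/3)
obs 8: x=0 → posterior Beta(17/3, 19/3)
obs 9: x=0 → posterior Beta(17/3, 22/3)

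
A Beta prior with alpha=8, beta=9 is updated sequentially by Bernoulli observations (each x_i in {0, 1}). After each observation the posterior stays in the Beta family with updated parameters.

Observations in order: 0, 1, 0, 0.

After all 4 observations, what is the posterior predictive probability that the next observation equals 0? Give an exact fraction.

obs 1: x=0 → posterior Beta(8, 10)
obs 2: x=1 → posterior Beta(9, 10)
obs 3: x=0 → posterior Beta(9, 11)
obs 4: x=0 → posterior Beta(9, 12)

4/7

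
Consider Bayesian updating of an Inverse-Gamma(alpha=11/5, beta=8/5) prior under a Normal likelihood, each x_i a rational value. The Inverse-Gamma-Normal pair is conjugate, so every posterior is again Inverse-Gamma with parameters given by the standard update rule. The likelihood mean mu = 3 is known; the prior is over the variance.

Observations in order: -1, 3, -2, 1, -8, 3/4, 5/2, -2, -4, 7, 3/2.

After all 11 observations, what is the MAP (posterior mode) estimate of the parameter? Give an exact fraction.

21341/1392

obs 1: x=-1 → posterior Inverse-Gamma(27/10, 48/5)
obs 2: x=3 → posterior Inverse-Gamma(16/5, 48/5)
obs 3: x=-2 → posterior Inverse-Gamma(37/10, 221/10)
obs 4: x=1 → posterior Inverse-Gamma(21/5, 241/10)
obs 5: x=-8 → posterior Inverse-Gamma(47/10, 423/5)
obs 6: x=3/4 → posterior Inverse-Gamma(26/5, 13941/160)
obs 7: x=5/2 → posterior Inverse-Gamma(57/10, 13961/160)
obs 8: x=-2 → posterior Inverse-Gamma(31/5, 15961/160)
obs 9: x=-4 → posterior Inverse-Gamma(67/10, 19881/160)
obs 10: x=7 → posterior Inverse-Gamma(36/5, 21161/160)
obs 11: x=3/2 → posterior Inverse-Gamma(77/10, 21341/160)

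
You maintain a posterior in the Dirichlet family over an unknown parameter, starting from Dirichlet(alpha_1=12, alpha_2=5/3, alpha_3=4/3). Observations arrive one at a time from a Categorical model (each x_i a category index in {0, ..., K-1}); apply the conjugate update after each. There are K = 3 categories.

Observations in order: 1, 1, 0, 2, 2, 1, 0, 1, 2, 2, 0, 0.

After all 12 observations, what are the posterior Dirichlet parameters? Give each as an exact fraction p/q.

alpha_1=16, alpha_2=17/3, alpha_3=16/3

obs 1: x=1 → posterior Dirichlet(12, 8/3, 4/3)
obs 2: x=1 → posterior Dirichlet(12, 11/3, 4/3)
obs 3: x=0 → posterior Dirichlet(13, 11/3, 4/3)
obs 4: x=2 → posterior Dirichlet(13, 11/3, 7/3)
obs 5: x=2 → posterior Dirichlet(13, 11/3, 10/3)
obs 6: x=1 → posterior Dirichlet(13, 14/3, 10/3)
obs 7: x=0 → posterior Dirichlet(14, 14/3, 10/3)
obs 8: x=1 → posterior Dirichlet(14, 17/3, 10/3)
obs 9: x=2 → posterior Dirichlet(14, 17/3, 13/3)
obs 10: x=2 → posterior Dirichlet(14, 17/3, 16/3)
obs 11: x=0 → posterior Dirichlet(15, 17/3, 16/3)
obs 12: x=0 → posterior Dirichlet(16, 17/3, 16/3)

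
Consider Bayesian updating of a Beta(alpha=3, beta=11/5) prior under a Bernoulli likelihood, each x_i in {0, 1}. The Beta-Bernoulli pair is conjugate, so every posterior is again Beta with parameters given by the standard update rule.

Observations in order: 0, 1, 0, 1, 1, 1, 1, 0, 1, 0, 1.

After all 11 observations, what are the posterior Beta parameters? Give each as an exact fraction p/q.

obs 1: x=0 → posterior Beta(3, 16/5)
obs 2: x=1 → posterior Beta(4, 16/5)
obs 3: x=0 → posterior Beta(4, 21/5)
obs 4: x=1 → posterior Beta(5, 21/5)
obs 5: x=1 → posterior Beta(6, 21/5)
obs 6: x=1 → posterior Beta(7, 21/5)
obs 7: x=1 → posterior Beta(8, 21/5)
obs 8: x=0 → posterior Beta(8, 26/5)
obs 9: x=1 → posterior Beta(9, 26/5)
obs 10: x=0 → posterior Beta(9, 31/5)
obs 11: x=1 → posterior Beta(10, 31/5)

alpha=10, beta=31/5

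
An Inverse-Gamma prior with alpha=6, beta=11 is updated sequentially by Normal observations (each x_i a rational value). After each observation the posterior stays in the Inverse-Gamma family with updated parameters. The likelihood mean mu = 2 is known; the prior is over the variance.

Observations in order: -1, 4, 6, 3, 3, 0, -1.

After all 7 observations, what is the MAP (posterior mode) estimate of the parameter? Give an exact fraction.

22/7

obs 1: x=-1 → posterior Inverse-Gamma(13/2, 31/2)
obs 2: x=4 → posterior Inverse-Gamma(7, 35/2)
obs 3: x=6 → posterior Inverse-Gamma(15/2, 51/2)
obs 4: x=3 → posterior Inverse-Gamma(8, 26)
obs 5: x=3 → posterior Inverse-Gamma(17/2, 53/2)
obs 6: x=0 → posterior Inverse-Gamma(9, 57/2)
obs 7: x=-1 → posterior Inverse-Gamma(19/2, 33)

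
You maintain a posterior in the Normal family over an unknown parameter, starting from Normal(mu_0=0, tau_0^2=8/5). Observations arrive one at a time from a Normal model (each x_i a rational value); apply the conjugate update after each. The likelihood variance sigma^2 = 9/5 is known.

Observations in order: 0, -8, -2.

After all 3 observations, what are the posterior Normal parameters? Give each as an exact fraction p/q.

mu_0=-80/33, tau_0^2=24/55

obs 1: x=0 → posterior Normal(0, 72/85)
obs 2: x=-8 → posterior Normal(-64/25, 72/125)
obs 3: x=-2 → posterior Normal(-80/33, 24/55)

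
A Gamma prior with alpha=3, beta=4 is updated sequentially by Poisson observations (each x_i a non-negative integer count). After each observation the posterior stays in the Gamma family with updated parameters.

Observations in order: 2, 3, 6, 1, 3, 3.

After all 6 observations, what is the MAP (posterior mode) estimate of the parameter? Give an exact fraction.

obs 1: x=2 → posterior Gamma(5, 5)
obs 2: x=3 → posterior Gamma(8, 6)
obs 3: x=6 → posterior Gamma(14, 7)
obs 4: x=1 → posterior Gamma(15, 8)
obs 5: x=3 → posterior Gamma(18, 9)
obs 6: x=3 → posterior Gamma(21, 10)

2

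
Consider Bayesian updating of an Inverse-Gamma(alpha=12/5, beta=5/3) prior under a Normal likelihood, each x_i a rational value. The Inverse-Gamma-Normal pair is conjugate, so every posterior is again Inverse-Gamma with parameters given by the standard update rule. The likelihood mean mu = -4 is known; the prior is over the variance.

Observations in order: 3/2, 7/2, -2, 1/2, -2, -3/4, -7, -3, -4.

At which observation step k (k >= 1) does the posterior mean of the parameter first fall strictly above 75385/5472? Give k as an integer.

obs 1: x=3/2 → posterior Inverse-Gamma(29/10, 403/24)
obs 2: x=7/2 → posterior Inverse-Gamma(17/5, 539/12)
obs 3: x=-2 → posterior Inverse-Gamma(39/10, 563/12)
obs 4: x=1/2 → posterior Inverse-Gamma(22/5, 1369/24)
obs 5: x=-2 → posterior Inverse-Gamma(49/10, 1417/24)
obs 6: x=-3/4 → posterior Inverse-Gamma(27/5, 6175/96)
obs 7: x=-7 → posterior Inverse-Gamma(59/10, 6607/96)
obs 8: x=-3 → posterior Inverse-Gamma(32/5, 6655/96)
obs 9: x=-4 → posterior Inverse-Gamma(69/10, 6655/96)

k = 2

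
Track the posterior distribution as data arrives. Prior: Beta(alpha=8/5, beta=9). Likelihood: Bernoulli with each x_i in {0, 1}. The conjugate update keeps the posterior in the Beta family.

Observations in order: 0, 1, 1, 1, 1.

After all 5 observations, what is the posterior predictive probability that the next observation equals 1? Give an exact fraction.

14/39

obs 1: x=0 → posterior Beta(8/5, 10)
obs 2: x=1 → posterior Beta(13/5, 10)
obs 3: x=1 → posterior Beta(18/5, 10)
obs 4: x=1 → posterior Beta(23/5, 10)
obs 5: x=1 → posterior Beta(28/5, 10)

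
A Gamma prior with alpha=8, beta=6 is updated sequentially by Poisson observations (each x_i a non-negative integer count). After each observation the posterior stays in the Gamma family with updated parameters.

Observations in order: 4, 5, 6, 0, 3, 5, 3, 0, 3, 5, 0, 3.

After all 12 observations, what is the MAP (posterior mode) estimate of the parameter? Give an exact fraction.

22/9

obs 1: x=4 → posterior Gamma(12, 7)
obs 2: x=5 → posterior Gamma(17, 8)
obs 3: x=6 → posterior Gamma(23, 9)
obs 4: x=0 → posterior Gamma(23, 10)
obs 5: x=3 → posterior Gamma(26, 11)
obs 6: x=5 → posterior Gamma(31, 12)
obs 7: x=3 → posterior Gamma(34, 13)
obs 8: x=0 → posterior Gamma(34, 14)
obs 9: x=3 → posterior Gamma(37, 15)
obs 10: x=5 → posterior Gamma(42, 16)
obs 11: x=0 → posterior Gamma(42, 17)
obs 12: x=3 → posterior Gamma(45, 18)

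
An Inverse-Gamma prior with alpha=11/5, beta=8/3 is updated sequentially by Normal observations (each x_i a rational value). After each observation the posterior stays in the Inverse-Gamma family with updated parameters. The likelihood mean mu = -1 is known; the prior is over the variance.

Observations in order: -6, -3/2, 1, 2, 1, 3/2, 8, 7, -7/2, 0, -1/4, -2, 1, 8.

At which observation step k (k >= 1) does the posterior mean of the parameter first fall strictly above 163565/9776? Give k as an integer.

k = 8

obs 1: x=-6 → posterior Inverse-Gamma(27/10, 91/6)
obs 2: x=-3/2 → posterior Inverse-Gamma(16/5, 367/24)
obs 3: x=1 → posterior Inverse-Gamma(37/10, 415/24)
obs 4: x=2 → posterior Inverse-Gamma(21/5, 523/24)
obs 5: x=1 → posterior Inverse-Gamma(47/10, 571/24)
obs 6: x=3/2 → posterior Inverse-Gamma(26/5, 323/12)
obs 7: x=8 → posterior Inverse-Gamma(57/10, 809/12)
obs 8: x=7 → posterior Inverse-Gamma(31/5, 1193/12)
obs 9: x=-7/2 → posterior Inverse-Gamma(67/10, 2461/24)
obs 10: x=0 → posterior Inverse-Gamma(36/5, 2473/24)
obs 11: x=-1/4 → posterior Inverse-Gamma(77/10, 9919/96)
obs 12: x=-2 → posterior Inverse-Gamma(41/5, 9967/96)
obs 13: x=1 → posterior Inverse-Gamma(87/10, 10159/96)
obs 14: x=8 → posterior Inverse-Gamma(46/5, 14047/96)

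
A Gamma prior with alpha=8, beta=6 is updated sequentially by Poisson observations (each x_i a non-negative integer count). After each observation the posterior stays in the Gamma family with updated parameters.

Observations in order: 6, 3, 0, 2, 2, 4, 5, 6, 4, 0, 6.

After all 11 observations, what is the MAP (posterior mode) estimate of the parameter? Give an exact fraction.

45/17

obs 1: x=6 → posterior Gamma(14, 7)
obs 2: x=3 → posterior Gamma(17, 8)
obs 3: x=0 → posterior Gamma(17, 9)
obs 4: x=2 → posterior Gamma(19, 10)
obs 5: x=2 → posterior Gamma(21, 11)
obs 6: x=4 → posterior Gamma(25, 12)
obs 7: x=5 → posterior Gamma(30, 13)
obs 8: x=6 → posterior Gamma(36, 14)
obs 9: x=4 → posterior Gamma(40, 15)
obs 10: x=0 → posterior Gamma(40, 16)
obs 11: x=6 → posterior Gamma(46, 17)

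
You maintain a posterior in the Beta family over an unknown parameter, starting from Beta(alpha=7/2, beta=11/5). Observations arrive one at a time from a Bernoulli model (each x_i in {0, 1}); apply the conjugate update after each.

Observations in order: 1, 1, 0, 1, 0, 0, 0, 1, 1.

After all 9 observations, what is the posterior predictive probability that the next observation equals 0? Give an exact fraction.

62/147

obs 1: x=1 → posterior Beta(9/2, 11/5)
obs 2: x=1 → posterior Beta(11/2, 11/5)
obs 3: x=0 → posterior Beta(11/2, 16/5)
obs 4: x=1 → posterior Beta(13/2, 16/5)
obs 5: x=0 → posterior Beta(13/2, 21/5)
obs 6: x=0 → posterior Beta(13/2, 26/5)
obs 7: x=0 → posterior Beta(13/2, 31/5)
obs 8: x=1 → posterior Beta(15/2, 31/5)
obs 9: x=1 → posterior Beta(17/2, 31/5)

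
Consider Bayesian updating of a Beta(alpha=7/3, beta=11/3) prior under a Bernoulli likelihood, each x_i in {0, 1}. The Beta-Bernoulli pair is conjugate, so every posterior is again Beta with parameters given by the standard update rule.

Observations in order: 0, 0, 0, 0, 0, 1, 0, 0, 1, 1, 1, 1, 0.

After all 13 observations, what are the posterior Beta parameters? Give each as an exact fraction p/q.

alpha=22/3, beta=35/3

obs 1: x=0 → posterior Beta(7/3, 14/3)
obs 2: x=0 → posterior Beta(7/3, 17/3)
obs 3: x=0 → posterior Beta(7/3, 20/3)
obs 4: x=0 → posterior Beta(7/3, 23/3)
obs 5: x=0 → posterior Beta(7/3, 26/3)
obs 6: x=1 → posterior Beta(10/3, 26/3)
obs 7: x=0 → posterior Beta(10/3, 29/3)
obs 8: x=0 → posterior Beta(10/3, 32/3)
obs 9: x=1 → posterior Beta(13/3, 32/3)
obs 10: x=1 → posterior Beta(16/3, 32/3)
obs 11: x=1 → posterior Beta(19/3, 32/3)
obs 12: x=1 → posterior Beta(22/3, 32/3)
obs 13: x=0 → posterior Beta(22/3, 35/3)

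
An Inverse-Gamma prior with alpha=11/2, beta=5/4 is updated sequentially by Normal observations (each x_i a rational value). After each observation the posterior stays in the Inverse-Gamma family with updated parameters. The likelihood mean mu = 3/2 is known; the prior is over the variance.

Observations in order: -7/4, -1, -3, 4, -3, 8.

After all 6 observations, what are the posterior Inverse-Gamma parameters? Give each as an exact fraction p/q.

obs 1: x=-7/4 → posterior Inverse-Gamma(6, 209/32)
obs 2: x=-1 → posterior Inverse-Gamma(13/2, 309/32)
obs 3: x=-3 → posterior Inverse-Gamma(7, 633/32)
obs 4: x=4 → posterior Inverse-Gamma(15/2, 733/32)
obs 5: x=-3 → posterior Inverse-Gamma(8, 1057/32)
obs 6: x=8 → posterior Inverse-Gamma(17/2, 1733/32)

alpha=17/2, beta=1733/32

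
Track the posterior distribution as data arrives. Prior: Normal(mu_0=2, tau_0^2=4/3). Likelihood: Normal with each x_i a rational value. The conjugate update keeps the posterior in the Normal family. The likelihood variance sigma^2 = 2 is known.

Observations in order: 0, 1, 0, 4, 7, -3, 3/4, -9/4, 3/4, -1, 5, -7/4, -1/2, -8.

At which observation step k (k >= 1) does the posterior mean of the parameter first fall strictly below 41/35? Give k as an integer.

obs 1: x=0 → posterior Normal(6/5, 4/5)
obs 2: x=1 → posterior Normal(8/7, 4/7)
obs 3: x=0 → posterior Normal(8/9, 4/9)
obs 4: x=4 → posterior Normal(16/11, 4/11)
obs 5: x=7 → posterior Normal(30/13, 4/13)
obs 6: x=-3 → posterior Normal(8/5, 4/15)
obs 7: x=3/4 → posterior Normal(3/2, 4/17)
obs 8: x=-9/4 → posterior Normal(21/19, 4/19)
obs 9: x=3/4 → posterior Normal(15/14, 4/21)
obs 10: x=-1 → posterior Normal(41/46, 4/23)
obs 11: x=5 → posterior Normal(61/50, 4/25)
obs 12: x=-7/4 → posterior Normal(1, 4/27)
obs 13: x=-1/2 → posterior Normal(26/29, 4/29)
obs 14: x=-8 → posterior Normal(10/31, 4/31)

k = 2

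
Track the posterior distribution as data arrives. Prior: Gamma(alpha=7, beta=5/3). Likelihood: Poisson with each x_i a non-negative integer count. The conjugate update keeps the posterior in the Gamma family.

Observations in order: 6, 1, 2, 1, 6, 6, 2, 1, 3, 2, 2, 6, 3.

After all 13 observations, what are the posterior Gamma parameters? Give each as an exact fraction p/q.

alpha=48, beta=44/3

obs 1: x=6 → posterior Gamma(13, 8/3)
obs 2: x=1 → posterior Gamma(14, 11/3)
obs 3: x=2 → posterior Gamma(16, 14/3)
obs 4: x=1 → posterior Gamma(17, 17/3)
obs 5: x=6 → posterior Gamma(23, 20/3)
obs 6: x=6 → posterior Gamma(29, 23/3)
obs 7: x=2 → posterior Gamma(31, 26/3)
obs 8: x=1 → posterior Gamma(32, 29/3)
obs 9: x=3 → posterior Gamma(35, 32/3)
obs 10: x=2 → posterior Gamma(37, 35/3)
obs 11: x=2 → posterior Gamma(39, 38/3)
obs 12: x=6 → posterior Gamma(45, 41/3)
obs 13: x=3 → posterior Gamma(48, 44/3)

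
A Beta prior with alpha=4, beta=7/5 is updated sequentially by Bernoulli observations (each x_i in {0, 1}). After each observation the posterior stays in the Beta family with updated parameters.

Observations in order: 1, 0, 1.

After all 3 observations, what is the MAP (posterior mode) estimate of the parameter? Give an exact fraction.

obs 1: x=1 → posterior Beta(5, 7/5)
obs 2: x=0 → posterior Beta(5, 12/5)
obs 3: x=1 → posterior Beta(6, 12/5)

25/32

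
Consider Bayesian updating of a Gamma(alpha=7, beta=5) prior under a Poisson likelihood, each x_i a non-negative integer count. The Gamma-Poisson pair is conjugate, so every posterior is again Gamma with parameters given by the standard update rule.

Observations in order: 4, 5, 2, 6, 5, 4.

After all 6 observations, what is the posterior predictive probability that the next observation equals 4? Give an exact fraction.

152008635678165704282856570226843262395/945069166646789127175125742679425548288

obs 1: x=4 → posterior Gamma(11, 6)
obs 2: x=5 → posterior Gamma(16, 7)
obs 3: x=2 → posterior Gamma(18, 8)
obs 4: x=6 → posterior Gamma(24, 9)
obs 5: x=5 → posterior Gamma(29, 10)
obs 6: x=4 → posterior Gamma(33, 11)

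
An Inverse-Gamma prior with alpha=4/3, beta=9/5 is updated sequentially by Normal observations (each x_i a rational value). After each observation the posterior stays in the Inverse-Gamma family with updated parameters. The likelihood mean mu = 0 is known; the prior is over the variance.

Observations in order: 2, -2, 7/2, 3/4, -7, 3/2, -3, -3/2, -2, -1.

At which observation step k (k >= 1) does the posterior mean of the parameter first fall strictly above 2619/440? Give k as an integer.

k = 3

obs 1: x=2 → posterior Inverse-Gamma(11/6, 19/5)
obs 2: x=-2 → posterior Inverse-Gamma(7/3, 29/5)
obs 3: x=7/2 → posterior Inverse-Gamma(17/6, 477/40)
obs 4: x=3/4 → posterior Inverse-Gamma(10/3, 1953/160)
obs 5: x=-7 → posterior Inverse-Gamma(23/6, 5873/160)
obs 6: x=3/2 → posterior Inverse-Gamma(13/3, 6053/160)
obs 7: x=-3 → posterior Inverse-Gamma(29/6, 6773/160)
obs 8: x=-3/2 → posterior Inverse-Gamma(16/3, 6953/160)
obs 9: x=-2 → posterior Inverse-Gamma(35/6, 7273/160)
obs 10: x=-1 → posterior Inverse-Gamma(19/3, 7353/160)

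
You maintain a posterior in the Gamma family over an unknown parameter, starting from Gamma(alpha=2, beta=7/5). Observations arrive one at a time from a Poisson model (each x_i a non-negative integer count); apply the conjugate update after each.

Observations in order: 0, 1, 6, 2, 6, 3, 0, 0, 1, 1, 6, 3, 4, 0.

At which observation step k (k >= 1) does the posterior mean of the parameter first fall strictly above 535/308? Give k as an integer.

k = 3

obs 1: x=0 → posterior Gamma(2, 12/5)
obs 2: x=1 → posterior Gamma(3, 17/5)
obs 3: x=6 → posterior Gamma(9, 22/5)
obs 4: x=2 → posterior Gamma(11, 27/5)
obs 5: x=6 → posterior Gamma(17, 32/5)
obs 6: x=3 → posterior Gamma(20, 37/5)
obs 7: x=0 → posterior Gamma(20, 42/5)
obs 8: x=0 → posterior Gamma(20, 47/5)
obs 9: x=1 → posterior Gamma(21, 52/5)
obs 10: x=1 → posterior Gamma(22, 57/5)
obs 11: x=6 → posterior Gamma(28, 62/5)
obs 12: x=3 → posterior Gamma(31, 67/5)
obs 13: x=4 → posterior Gamma(35, 72/5)
obs 14: x=0 → posterior Gamma(35, 77/5)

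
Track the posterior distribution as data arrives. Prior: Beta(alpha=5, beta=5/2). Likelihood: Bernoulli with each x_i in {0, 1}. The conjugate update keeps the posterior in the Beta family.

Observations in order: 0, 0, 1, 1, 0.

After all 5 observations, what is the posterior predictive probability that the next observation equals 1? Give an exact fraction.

obs 1: x=0 → posterior Beta(5, 7/2)
obs 2: x=0 → posterior Beta(5, 9/2)
obs 3: x=1 → posterior Beta(6, 9/2)
obs 4: x=1 → posterior Beta(7, 9/2)
obs 5: x=0 → posterior Beta(7, 11/2)

14/25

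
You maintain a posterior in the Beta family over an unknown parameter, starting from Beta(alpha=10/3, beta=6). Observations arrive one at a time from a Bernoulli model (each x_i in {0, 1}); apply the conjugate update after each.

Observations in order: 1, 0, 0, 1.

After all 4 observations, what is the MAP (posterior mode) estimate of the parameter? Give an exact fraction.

obs 1: x=1 → posterior Beta(13/3, 6)
obs 2: x=0 → posterior Beta(13/3, 7)
obs 3: x=0 → posterior Beta(13/3, 8)
obs 4: x=1 → posterior Beta(16/3, 8)

13/34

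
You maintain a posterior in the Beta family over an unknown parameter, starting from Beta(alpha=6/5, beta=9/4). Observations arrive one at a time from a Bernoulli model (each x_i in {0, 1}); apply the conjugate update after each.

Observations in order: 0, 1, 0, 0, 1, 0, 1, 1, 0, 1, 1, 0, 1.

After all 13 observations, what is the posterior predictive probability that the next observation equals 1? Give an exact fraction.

164/329

obs 1: x=0 → posterior Beta(6/5, 13/4)
obs 2: x=1 → posterior Beta(11/5, 13/4)
obs 3: x=0 → posterior Beta(11/5, 17/4)
obs 4: x=0 → posterior Beta(11/5, 21/4)
obs 5: x=1 → posterior Beta(16/5, 21/4)
obs 6: x=0 → posterior Beta(16/5, 25/4)
obs 7: x=1 → posterior Beta(21/5, 25/4)
obs 8: x=1 → posterior Beta(26/5, 25/4)
obs 9: x=0 → posterior Beta(26/5, 29/4)
obs 10: x=1 → posterior Beta(31/5, 29/4)
obs 11: x=1 → posterior Beta(36/5, 29/4)
obs 12: x=0 → posterior Beta(36/5, 33/4)
obs 13: x=1 → posterior Beta(41/5, 33/4)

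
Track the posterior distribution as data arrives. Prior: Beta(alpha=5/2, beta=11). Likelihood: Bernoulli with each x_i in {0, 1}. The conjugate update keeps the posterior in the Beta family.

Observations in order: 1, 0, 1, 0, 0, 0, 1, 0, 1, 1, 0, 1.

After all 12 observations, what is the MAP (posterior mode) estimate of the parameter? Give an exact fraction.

obs 1: x=1 → posterior Beta(7/2, 11)
obs 2: x=0 → posterior Beta(7/2, 12)
obs 3: x=1 → posterior Beta(9/2, 12)
obs 4: x=0 → posterior Beta(9/2, 13)
obs 5: x=0 → posterior Beta(9/2, 14)
obs 6: x=0 → posterior Beta(9/2, 15)
obs 7: x=1 → posterior Beta(11/2, 15)
obs 8: x=0 → posterior Beta(11/2, 16)
obs 9: x=1 → posterior Beta(13/2, 16)
obs 10: x=1 → posterior Beta(15/2, 16)
obs 11: x=0 → posterior Beta(15/2, 17)
obs 12: x=1 → posterior Beta(17/2, 17)

15/47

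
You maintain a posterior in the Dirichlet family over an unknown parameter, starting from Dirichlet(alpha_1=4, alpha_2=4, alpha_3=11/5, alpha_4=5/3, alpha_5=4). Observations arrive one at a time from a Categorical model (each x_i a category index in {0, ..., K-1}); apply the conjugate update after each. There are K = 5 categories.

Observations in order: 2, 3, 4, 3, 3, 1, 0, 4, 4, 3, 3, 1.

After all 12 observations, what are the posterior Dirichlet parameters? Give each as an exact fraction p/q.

obs 1: x=2 → posterior Dirichlet(4, 4, 16/5, 5/3, 4)
obs 2: x=3 → posterior Dirichlet(4, 4, 16/5, 8/3, 4)
obs 3: x=4 → posterior Dirichlet(4, 4, 16/5, 8/3, 5)
obs 4: x=3 → posterior Dirichlet(4, 4, 16/5, 11/3, 5)
obs 5: x=3 → posterior Dirichlet(4, 4, 16/5, 14/3, 5)
obs 6: x=1 → posterior Dirichlet(4, 5, 16/5, 14/3, 5)
obs 7: x=0 → posterior Dirichlet(5, 5, 16/5, 14/3, 5)
obs 8: x=4 → posterior Dirichlet(5, 5, 16/5, 14/3, 6)
obs 9: x=4 → posterior Dirichlet(5, 5, 16/5, 14/3, 7)
obs 10: x=3 → posterior Dirichlet(5, 5, 16/5, 17/3, 7)
obs 11: x=3 → posterior Dirichlet(5, 5, 16/5, 20/3, 7)
obs 12: x=1 → posterior Dirichlet(5, 6, 16/5, 20/3, 7)

alpha_1=5, alpha_2=6, alpha_3=16/5, alpha_4=20/3, alpha_5=7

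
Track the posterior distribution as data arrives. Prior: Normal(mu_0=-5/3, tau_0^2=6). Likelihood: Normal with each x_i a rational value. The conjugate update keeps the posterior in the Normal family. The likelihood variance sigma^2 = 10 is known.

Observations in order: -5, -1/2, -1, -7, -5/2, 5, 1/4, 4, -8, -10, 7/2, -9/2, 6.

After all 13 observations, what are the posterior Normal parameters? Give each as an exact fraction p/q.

mu_0=-811/528, tau_0^2=15/22

obs 1: x=-5 → posterior Normal(-35/12, 15/4)
obs 2: x=-1/2 → posterior Normal(-149/66, 30/11)
obs 3: x=-1 → posterior Normal(-167/84, 15/7)
obs 4: x=-7 → posterior Normal(-293/102, 30/17)
obs 5: x=-5/2 → posterior Normal(-169/60, 3/2)
obs 6: x=5 → posterior Normal(-124/69, 30/23)
obs 7: x=1/4 → posterior Normal(-487/312, 15/13)
obs 8: x=4 → posterior Normal(-343/348, 30/29)
obs 9: x=-8 → posterior Normal(-631/384, 15/16)
obs 10: x=-10 → posterior Normal(-991/420, 6/7)
obs 11: x=7/2 → posterior Normal(-865/456, 15/19)
obs 12: x=-9/2 → posterior Normal(-1027/492, 30/41)
obs 13: x=6 → posterior Normal(-811/528, 15/22)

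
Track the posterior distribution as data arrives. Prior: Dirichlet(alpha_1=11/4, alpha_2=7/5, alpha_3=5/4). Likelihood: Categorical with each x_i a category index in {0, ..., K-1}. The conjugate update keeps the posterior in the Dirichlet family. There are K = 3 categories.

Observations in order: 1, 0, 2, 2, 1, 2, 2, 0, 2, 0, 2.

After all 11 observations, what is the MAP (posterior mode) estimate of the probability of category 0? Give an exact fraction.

95/268

obs 1: x=1 → posterior Dirichlet(11/4, 12/5, 5/4)
obs 2: x=0 → posterior Dirichlet(15/4, 12/5, 5/4)
obs 3: x=2 → posterior Dirichlet(15/4, 12/5, 9/4)
obs 4: x=2 → posterior Dirichlet(15/4, 12/5, 13/4)
obs 5: x=1 → posterior Dirichlet(15/4, 17/5, 13/4)
obs 6: x=2 → posterior Dirichlet(15/4, 17/5, 17/4)
obs 7: x=2 → posterior Dirichlet(15/4, 17/5, 21/4)
obs 8: x=0 → posterior Dirichlet(19/4, 17/5, 21/4)
obs 9: x=2 → posterior Dirichlet(19/4, 17/5, 25/4)
obs 10: x=0 → posterior Dirichlet(23/4, 17/5, 25/4)
obs 11: x=2 → posterior Dirichlet(23/4, 17/5, 29/4)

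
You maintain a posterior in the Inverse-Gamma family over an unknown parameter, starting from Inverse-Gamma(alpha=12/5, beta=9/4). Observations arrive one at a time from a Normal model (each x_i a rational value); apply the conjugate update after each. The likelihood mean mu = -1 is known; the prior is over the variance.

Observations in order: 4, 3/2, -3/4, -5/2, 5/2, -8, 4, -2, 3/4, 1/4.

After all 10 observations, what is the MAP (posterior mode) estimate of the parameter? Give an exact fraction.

obs 1: x=4 → posterior Inverse-Gamma(29/10, 59/4)
obs 2: x=3/2 → posterior Inverse-Gamma(17/5, 143/8)
obs 3: x=-3/4 → posterior Inverse-Gamma(39/10, 573/32)
obs 4: x=-5/2 → posterior Inverse-Gamma(22/5, 609/32)
obs 5: x=5/2 → posterior Inverse-Gamma(49/10, 805/32)
obs 6: x=-8 → posterior Inverse-Gamma(27/5, 1589/32)
obs 7: x=4 → posterior Inverse-Gamma(59/10, 1989/32)
obs 8: x=-2 → posterior Inverse-Gamma(32/5, 2005/32)
obs 9: x=3/4 → posterior Inverse-Gamma(69/10, 1027/16)
obs 10: x=1/4 → posterior Inverse-Gamma(37/5, 2079/32)

495/64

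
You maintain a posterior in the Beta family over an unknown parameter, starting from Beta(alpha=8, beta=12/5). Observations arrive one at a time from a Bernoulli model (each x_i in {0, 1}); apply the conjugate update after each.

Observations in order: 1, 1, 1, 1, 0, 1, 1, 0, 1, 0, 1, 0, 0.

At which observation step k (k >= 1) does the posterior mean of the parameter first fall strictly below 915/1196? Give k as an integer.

k = 8

obs 1: x=1 → posterior Beta(9, 12/5)
obs 2: x=1 → posterior Beta(10, 12/5)
obs 3: x=1 → posterior Beta(11, 12/5)
obs 4: x=1 → posterior Beta(12, 12/5)
obs 5: x=0 → posterior Beta(12, 17/5)
obs 6: x=1 → posterior Beta(13, 17/5)
obs 7: x=1 → posterior Beta(14, 17/5)
obs 8: x=0 → posterior Beta(14, 22/5)
obs 9: x=1 → posterior Beta(15, 22/5)
obs 10: x=0 → posterior Beta(15, 27/5)
obs 11: x=1 → posterior Beta(16, 27/5)
obs 12: x=0 → posterior Beta(16, 32/5)
obs 13: x=0 → posterior Beta(16, 37/5)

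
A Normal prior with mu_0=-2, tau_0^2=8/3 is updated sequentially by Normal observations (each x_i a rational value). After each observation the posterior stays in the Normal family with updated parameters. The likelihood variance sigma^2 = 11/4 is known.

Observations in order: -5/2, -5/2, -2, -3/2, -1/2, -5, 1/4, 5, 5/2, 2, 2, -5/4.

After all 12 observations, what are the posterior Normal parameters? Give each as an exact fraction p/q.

mu_0=-178/417, tau_0^2=88/417

obs 1: x=-5/2 → posterior Normal(-146/65, 88/65)
obs 2: x=-5/2 → posterior Normal(-226/97, 88/97)
obs 3: x=-2 → posterior Normal(-290/129, 88/129)
obs 4: x=-3/2 → posterior Normal(-338/161, 88/161)
obs 5: x=-1/2 → posterior Normal(-354/193, 88/193)
obs 6: x=-5 → posterior Normal(-514/225, 88/225)
obs 7: x=1/4 → posterior Normal(-506/257, 88/257)
obs 8: x=5 → posterior Normal(-346/289, 88/289)
obs 9: x=5/2 → posterior Normal(-266/321, 88/321)
obs 10: x=2 → posterior Normal(-202/353, 88/353)
obs 11: x=2 → posterior Normal(-138/385, 8/35)
obs 12: x=-5/4 → posterior Normal(-178/417, 88/417)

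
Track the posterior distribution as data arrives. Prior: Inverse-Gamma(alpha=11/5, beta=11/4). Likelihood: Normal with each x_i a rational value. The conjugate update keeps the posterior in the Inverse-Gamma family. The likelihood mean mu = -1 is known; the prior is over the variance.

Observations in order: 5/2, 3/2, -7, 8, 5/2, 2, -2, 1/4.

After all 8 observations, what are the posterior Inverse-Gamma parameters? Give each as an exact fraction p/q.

alpha=31/5, beta=2637/32

obs 1: x=5/2 → posterior Inverse-Gamma(27/10, 71/8)
obs 2: x=3/2 → posterior Inverse-Gamma(16/5, 12)
obs 3: x=-7 → posterior Inverse-Gamma(37/10, 30)
obs 4: x=8 → posterior Inverse-Gamma(21/5, 141/2)
obs 5: x=5/2 → posterior Inverse-Gamma(47/10, 613/8)
obs 6: x=2 → posterior Inverse-Gamma(26/5, 649/8)
obs 7: x=-2 → posterior Inverse-Gamma(57/10, 653/8)
obs 8: x=1/4 → posterior Inverse-Gamma(31/5, 2637/32)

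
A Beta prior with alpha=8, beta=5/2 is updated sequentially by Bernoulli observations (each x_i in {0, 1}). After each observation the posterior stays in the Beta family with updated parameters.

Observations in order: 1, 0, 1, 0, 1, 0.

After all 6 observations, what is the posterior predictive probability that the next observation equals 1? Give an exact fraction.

2/3

obs 1: x=1 → posterior Beta(9, 5/2)
obs 2: x=0 → posterior Beta(9, 7/2)
obs 3: x=1 → posterior Beta(10, 7/2)
obs 4: x=0 → posterior Beta(10, 9/2)
obs 5: x=1 → posterior Beta(11, 9/2)
obs 6: x=0 → posterior Beta(11, 11/2)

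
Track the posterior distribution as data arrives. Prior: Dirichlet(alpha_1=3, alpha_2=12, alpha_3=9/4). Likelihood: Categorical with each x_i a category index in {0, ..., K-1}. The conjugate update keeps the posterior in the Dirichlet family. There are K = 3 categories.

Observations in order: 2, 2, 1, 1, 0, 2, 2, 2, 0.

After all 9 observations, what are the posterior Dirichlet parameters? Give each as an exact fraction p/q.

alpha_1=5, alpha_2=14, alpha_3=29/4

obs 1: x=2 → posterior Dirichlet(3, 12, 13/4)
obs 2: x=2 → posterior Dirichlet(3, 12, 17/4)
obs 3: x=1 → posterior Dirichlet(3, 13, 17/4)
obs 4: x=1 → posterior Dirichlet(3, 14, 17/4)
obs 5: x=0 → posterior Dirichlet(4, 14, 17/4)
obs 6: x=2 → posterior Dirichlet(4, 14, 21/4)
obs 7: x=2 → posterior Dirichlet(4, 14, 25/4)
obs 8: x=2 → posterior Dirichlet(4, 14, 29/4)
obs 9: x=0 → posterior Dirichlet(5, 14, 29/4)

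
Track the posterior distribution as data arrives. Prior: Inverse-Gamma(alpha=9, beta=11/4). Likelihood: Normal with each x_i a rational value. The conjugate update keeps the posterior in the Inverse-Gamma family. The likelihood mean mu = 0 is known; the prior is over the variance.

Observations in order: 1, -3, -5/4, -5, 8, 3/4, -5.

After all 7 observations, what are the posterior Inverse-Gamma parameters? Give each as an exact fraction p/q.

alpha=25/2, beta=1053/16

obs 1: x=1 → posterior Inverse-Gamma(19/2, 13/4)
obs 2: x=-3 → posterior Inverse-Gamma(10, 31/4)
obs 3: x=-5/4 → posterior Inverse-Gamma(21/2, 273/32)
obs 4: x=-5 → posterior Inverse-Gamma(11, 673/32)
obs 5: x=8 → posterior Inverse-Gamma(23/2, 1697/32)
obs 6: x=3/4 → posterior Inverse-Gamma(12, 853/16)
obs 7: x=-5 → posterior Inverse-Gamma(25/2, 1053/16)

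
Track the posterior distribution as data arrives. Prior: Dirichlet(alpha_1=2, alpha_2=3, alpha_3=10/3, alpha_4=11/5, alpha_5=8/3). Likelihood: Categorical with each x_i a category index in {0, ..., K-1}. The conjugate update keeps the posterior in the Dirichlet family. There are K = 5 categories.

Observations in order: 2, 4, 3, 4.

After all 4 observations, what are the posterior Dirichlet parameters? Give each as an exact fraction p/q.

alpha_1=2, alpha_2=3, alpha_3=13/3, alpha_4=16/5, alpha_5=14/3

obs 1: x=2 → posterior Dirichlet(2, 3, 13/3, 11/5, 8/3)
obs 2: x=4 → posterior Dirichlet(2, 3, 13/3, 11/5, 11/3)
obs 3: x=3 → posterior Dirichlet(2, 3, 13/3, 16/5, 11/3)
obs 4: x=4 → posterior Dirichlet(2, 3, 13/3, 16/5, 14/3)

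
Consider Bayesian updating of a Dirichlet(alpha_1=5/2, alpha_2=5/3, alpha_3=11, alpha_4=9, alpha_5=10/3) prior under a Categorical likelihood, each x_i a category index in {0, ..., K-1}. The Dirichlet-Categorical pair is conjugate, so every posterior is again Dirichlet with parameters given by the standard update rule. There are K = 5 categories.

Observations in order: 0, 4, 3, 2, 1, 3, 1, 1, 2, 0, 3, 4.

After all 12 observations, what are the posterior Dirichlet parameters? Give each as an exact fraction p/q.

obs 1: x=0 → posterior Dirichlet(7/2, 5/3, 11, 9, 10/3)
obs 2: x=4 → posterior Dirichlet(7/2, 5/3, 11, 9, 13/3)
obs 3: x=3 → posterior Dirichlet(7/2, 5/3, 11, 10, 13/3)
obs 4: x=2 → posterior Dirichlet(7/2, 5/3, 12, 10, 13/3)
obs 5: x=1 → posterior Dirichlet(7/2, 8/3, 12, 10, 13/3)
obs 6: x=3 → posterior Dirichlet(7/2, 8/3, 12, 11, 13/3)
obs 7: x=1 → posterior Dirichlet(7/2, 11/3, 12, 11, 13/3)
obs 8: x=1 → posterior Dirichlet(7/2, 14/3, 12, 11, 13/3)
obs 9: x=2 → posterior Dirichlet(7/2, 14/3, 13, 11, 13/3)
obs 10: x=0 → posterior Dirichlet(9/2, 14/3, 13, 11, 13/3)
obs 11: x=3 → posterior Dirichlet(9/2, 14/3, 13, 12, 13/3)
obs 12: x=4 → posterior Dirichlet(9/2, 14/3, 13, 12, 16/3)

alpha_1=9/2, alpha_2=14/3, alpha_3=13, alpha_4=12, alpha_5=16/3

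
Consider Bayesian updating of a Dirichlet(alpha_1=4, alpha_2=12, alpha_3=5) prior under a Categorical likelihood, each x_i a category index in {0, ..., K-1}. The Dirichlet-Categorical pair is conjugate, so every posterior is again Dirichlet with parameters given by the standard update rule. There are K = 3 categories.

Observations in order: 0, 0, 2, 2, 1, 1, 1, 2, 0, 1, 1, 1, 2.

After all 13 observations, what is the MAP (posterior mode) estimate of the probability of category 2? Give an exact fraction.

8/31

obs 1: x=0 → posterior Dirichlet(5, 12, 5)
obs 2: x=0 → posterior Dirichlet(6, 12, 5)
obs 3: x=2 → posterior Dirichlet(6, 12, 6)
obs 4: x=2 → posterior Dirichlet(6, 12, 7)
obs 5: x=1 → posterior Dirichlet(6, 13, 7)
obs 6: x=1 → posterior Dirichlet(6, 14, 7)
obs 7: x=1 → posterior Dirichlet(6, 15, 7)
obs 8: x=2 → posterior Dirichlet(6, 15, 8)
obs 9: x=0 → posterior Dirichlet(7, 15, 8)
obs 10: x=1 → posterior Dirichlet(7, 16, 8)
obs 11: x=1 → posterior Dirichlet(7, 17, 8)
obs 12: x=1 → posterior Dirichlet(7, 18, 8)
obs 13: x=2 → posterior Dirichlet(7, 18, 9)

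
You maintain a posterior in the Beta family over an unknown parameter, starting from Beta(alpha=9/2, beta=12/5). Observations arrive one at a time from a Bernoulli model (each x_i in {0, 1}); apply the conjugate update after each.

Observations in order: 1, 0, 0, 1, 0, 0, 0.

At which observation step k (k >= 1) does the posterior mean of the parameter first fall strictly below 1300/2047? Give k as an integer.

obs 1: x=1 → posterior Beta(11/2, 12/5)
obs 2: x=0 → posterior Beta(11/2, 17/5)
obs 3: x=0 → posterior Beta(11/2, 22/5)
obs 4: x=1 → posterior Beta(13/2, 22/5)
obs 5: x=0 → posterior Beta(13/2, 27/5)
obs 6: x=0 → posterior Beta(13/2, 32/5)
obs 7: x=0 → posterior Beta(13/2, 37/5)

k = 2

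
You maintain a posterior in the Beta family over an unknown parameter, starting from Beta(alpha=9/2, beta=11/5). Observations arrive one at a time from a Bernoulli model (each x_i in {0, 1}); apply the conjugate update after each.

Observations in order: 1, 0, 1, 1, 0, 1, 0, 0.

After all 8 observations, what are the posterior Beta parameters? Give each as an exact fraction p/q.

alpha=17/2, beta=31/5

obs 1: x=1 → posterior Beta(11/2, 11/5)
obs 2: x=0 → posterior Beta(11/2, 16/5)
obs 3: x=1 → posterior Beta(13/2, 16/5)
obs 4: x=1 → posterior Beta(15/2, 16/5)
obs 5: x=0 → posterior Beta(15/2, 21/5)
obs 6: x=1 → posterior Beta(17/2, 21/5)
obs 7: x=0 → posterior Beta(17/2, 26/5)
obs 8: x=0 → posterior Beta(17/2, 31/5)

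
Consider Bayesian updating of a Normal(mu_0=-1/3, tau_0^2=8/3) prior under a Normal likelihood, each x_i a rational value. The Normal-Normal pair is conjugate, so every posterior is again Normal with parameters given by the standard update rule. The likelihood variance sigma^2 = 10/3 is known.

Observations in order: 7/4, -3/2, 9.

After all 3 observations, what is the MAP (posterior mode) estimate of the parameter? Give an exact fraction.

106/51

obs 1: x=7/4 → posterior Normal(16/27, 40/27)
obs 2: x=-3/2 → posterior Normal(-2/39, 40/39)
obs 3: x=9 → posterior Normal(106/51, 40/51)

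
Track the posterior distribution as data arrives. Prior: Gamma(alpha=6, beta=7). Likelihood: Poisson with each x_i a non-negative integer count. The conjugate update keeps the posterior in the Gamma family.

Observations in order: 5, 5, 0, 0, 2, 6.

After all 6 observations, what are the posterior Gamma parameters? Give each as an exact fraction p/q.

alpha=24, beta=13

obs 1: x=5 → posterior Gamma(11, 8)
obs 2: x=5 → posterior Gamma(16, 9)
obs 3: x=0 → posterior Gamma(16, 10)
obs 4: x=0 → posterior Gamma(16, 11)
obs 5: x=2 → posterior Gamma(18, 12)
obs 6: x=6 → posterior Gamma(24, 13)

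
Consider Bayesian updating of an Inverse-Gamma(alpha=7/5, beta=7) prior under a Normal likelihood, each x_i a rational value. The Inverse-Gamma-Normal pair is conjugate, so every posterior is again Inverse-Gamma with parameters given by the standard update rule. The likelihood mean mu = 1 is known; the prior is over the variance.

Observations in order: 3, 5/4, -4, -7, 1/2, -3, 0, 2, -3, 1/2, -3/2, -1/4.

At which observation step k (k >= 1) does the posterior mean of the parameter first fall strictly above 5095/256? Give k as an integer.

k = 4

obs 1: x=3 → posterior Inverse-Gamma(19/10, 9)
obs 2: x=5/4 → posterior Inverse-Gamma(12/5, 289/32)
obs 3: x=-4 → posterior Inverse-Gamma(29/10, 689/32)
obs 4: x=-7 → posterior Inverse-Gamma(17/5, 1713/32)
obs 5: x=1/2 → posterior Inverse-Gamma(39/10, 1717/32)
obs 6: x=-3 → posterior Inverse-Gamma(22/5, 1973/32)
obs 7: x=0 → posterior Inverse-Gamma(49/10, 1989/32)
obs 8: x=2 → posterior Inverse-Gamma(27/5, 2005/32)
obs 9: x=-3 → posterior Inverse-Gamma(59/10, 2261/32)
obs 10: x=1/2 → posterior Inverse-Gamma(32/5, 2265/32)
obs 11: x=-3/2 → posterior Inverse-Gamma(69/10, 2365/32)
obs 12: x=-1/4 → posterior Inverse-Gamma(37/5, 1195/16)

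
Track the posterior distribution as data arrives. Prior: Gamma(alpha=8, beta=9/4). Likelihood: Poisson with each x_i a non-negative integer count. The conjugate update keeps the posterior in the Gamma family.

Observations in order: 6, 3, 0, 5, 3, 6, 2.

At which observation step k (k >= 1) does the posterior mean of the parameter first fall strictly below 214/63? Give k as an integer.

k = 3

obs 1: x=6 → posterior Gamma(14, 13/4)
obs 2: x=3 → posterior Gamma(17, 17/4)
obs 3: x=0 → posterior Gamma(17, 21/4)
obs 4: x=5 → posterior Gamma(22, 25/4)
obs 5: x=3 → posterior Gamma(25, 29/4)
obs 6: x=6 → posterior Gamma(31, 33/4)
obs 7: x=2 → posterior Gamma(33, 37/4)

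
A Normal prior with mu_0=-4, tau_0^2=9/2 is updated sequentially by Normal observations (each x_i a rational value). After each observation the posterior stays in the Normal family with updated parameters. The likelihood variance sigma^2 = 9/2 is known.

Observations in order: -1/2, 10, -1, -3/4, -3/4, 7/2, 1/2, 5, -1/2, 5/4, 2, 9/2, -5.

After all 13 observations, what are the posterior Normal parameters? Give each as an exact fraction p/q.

mu_0=57/56, tau_0^2=9/28

obs 1: x=-1/2 → posterior Normal(-9/4, 9/4)
obs 2: x=10 → posterior Normal(11/6, 3/2)
obs 3: x=-1 → posterior Normal(9/8, 9/8)
obs 4: x=-3/4 → posterior Normal(3/4, 9/10)
obs 5: x=-3/4 → posterior Normal(1/2, 3/4)
obs 6: x=7/2 → posterior Normal(13/14, 9/14)
obs 7: x=1/2 → posterior Normal(7/8, 9/16)
obs 8: x=5 → posterior Normal(4/3, 1/2)
obs 9: x=-1/2 → posterior Normal(23/20, 9/20)
obs 10: x=5/4 → posterior Normal(51/44, 9/22)
obs 11: x=2 → posterior Normal(59/48, 3/8)
obs 12: x=9/2 → posterior Normal(77/52, 9/26)
obs 13: x=-5 → posterior Normal(57/56, 9/28)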